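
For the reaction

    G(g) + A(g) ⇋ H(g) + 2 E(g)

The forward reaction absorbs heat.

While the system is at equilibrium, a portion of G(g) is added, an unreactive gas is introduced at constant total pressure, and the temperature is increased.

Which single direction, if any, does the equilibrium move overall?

right

Adding G (g), a reactant, drives the reaction to the right.
Adding inert gas at constant total pressure expands the volume and lowers every reacting partial pressure. With Δn_gas = 3 − 2 = +1, Q moves away from K toward the side with fewer gas moles, so the system shifts toward the side with more gas moles — to the right.
The forward reaction is endothermic. Raising T favours the endothermic direction — shift to the right.
All effects act in the same direction — net shift to the right.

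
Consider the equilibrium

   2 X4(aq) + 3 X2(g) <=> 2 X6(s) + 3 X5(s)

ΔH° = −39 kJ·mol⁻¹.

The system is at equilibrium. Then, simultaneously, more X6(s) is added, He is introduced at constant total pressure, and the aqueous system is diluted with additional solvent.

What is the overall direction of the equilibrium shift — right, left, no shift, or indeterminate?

X6 is a pure solid; its activity is 1 regardless of amount, so Q is unaffected — no shift from this change.
Adding inert gas at constant total pressure expands the volume and lowers every reacting partial pressure. With Δn_gas = 0 − 3 = -3, Q moves away from K toward the side with fewer gas moles, so the system shifts toward the side with more gas moles — to the left.
Dilution lowers every aqueous concentration by the same factor. Δn_aq = 0 − 2 = -2, so the system shifts toward the side with more dissolved moles — to the left.
Only the nonzero effect(s) matter; the net shift is to the left.

left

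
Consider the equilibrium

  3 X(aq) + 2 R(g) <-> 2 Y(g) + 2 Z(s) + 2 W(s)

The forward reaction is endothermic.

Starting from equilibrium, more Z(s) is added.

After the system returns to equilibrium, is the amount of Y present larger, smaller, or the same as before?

Z is a pure solid; its activity is 1 regardless of amount, so Q is unaffected — no shift from this change.
No net shift occurs, so the amount of Y is unchanged.

unchanged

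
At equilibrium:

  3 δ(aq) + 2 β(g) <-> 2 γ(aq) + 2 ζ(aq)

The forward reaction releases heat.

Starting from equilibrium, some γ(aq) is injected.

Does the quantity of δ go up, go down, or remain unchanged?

Adding γ (aq), a product, drives the reaction to the left.
The net shift is to the left. δ is a reactant, so its amount increases.

increases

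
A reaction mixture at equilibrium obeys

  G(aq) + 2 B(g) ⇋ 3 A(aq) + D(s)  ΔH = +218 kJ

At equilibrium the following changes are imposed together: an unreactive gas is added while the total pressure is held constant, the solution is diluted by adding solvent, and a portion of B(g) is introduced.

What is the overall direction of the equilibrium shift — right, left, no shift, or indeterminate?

cannot be determined

Adding inert gas at constant total pressure expands the volume and lowers every reacting partial pressure. With Δn_gas = 0 − 2 = -2, Q moves away from K toward the side with fewer gas moles, so the system shifts toward the side with more gas moles — to the left.
Dilution lowers every aqueous concentration by the same factor. Δn_aq = 3 − 1 = +2, so the system shifts toward the side with more dissolved moles — to the right.
Adding B (g), a reactant, drives the reaction to the right.
The individual effects push in opposite directions; without quantitative information the net direction cannot be determined.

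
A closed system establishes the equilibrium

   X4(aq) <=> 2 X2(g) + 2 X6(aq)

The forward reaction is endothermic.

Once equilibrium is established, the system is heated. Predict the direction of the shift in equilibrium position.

right

The forward reaction is endothermic. Raising T favours the endothermic direction — shift to the right.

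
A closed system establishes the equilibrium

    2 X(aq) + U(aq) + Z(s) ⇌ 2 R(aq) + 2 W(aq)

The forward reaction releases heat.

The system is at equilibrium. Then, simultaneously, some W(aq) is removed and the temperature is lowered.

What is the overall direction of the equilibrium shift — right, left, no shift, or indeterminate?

right

Removing W (aq), a product, drives the reaction to the right.
The forward reaction is exothermic. Lowering T favours the exothermic direction — shift to the right.
All effects act in the same direction — net shift to the right.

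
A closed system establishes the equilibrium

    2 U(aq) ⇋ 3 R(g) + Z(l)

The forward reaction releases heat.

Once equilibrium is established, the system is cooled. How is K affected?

increases

K depends on temperature via the van 't Hoff relation. The forward reaction is exothermic, so lowering T increases K.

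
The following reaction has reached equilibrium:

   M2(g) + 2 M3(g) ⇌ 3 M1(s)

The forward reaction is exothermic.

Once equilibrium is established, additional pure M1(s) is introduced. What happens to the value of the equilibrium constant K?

unchanged

The equilibrium constant depends only on temperature. This perturbation changes neither the position of equilibrium nor K.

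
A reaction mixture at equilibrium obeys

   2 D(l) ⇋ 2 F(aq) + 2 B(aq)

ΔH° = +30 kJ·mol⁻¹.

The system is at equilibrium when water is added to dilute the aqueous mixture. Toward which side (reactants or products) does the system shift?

Dilution lowers every aqueous concentration by the same factor. Δn_aq = 4 − 0 = +4, so the system shifts toward the side with more dissolved moles — to the right.

right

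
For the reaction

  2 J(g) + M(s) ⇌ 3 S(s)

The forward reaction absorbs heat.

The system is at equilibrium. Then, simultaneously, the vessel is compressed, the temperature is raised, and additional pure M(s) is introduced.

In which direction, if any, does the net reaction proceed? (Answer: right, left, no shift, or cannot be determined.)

Gas moles: reactants 2, products 0 (Δn_gas = -2). Compression shifts the system toward the side with fewer moles of gas — to the right.
The forward reaction is endothermic. Raising T favours the endothermic direction — shift to the right.
M is a pure solid; its activity is 1 regardless of amount, so Q is unaffected — no shift from this change.
Only the nonzero effect(s) matter; the net shift is to the right.

right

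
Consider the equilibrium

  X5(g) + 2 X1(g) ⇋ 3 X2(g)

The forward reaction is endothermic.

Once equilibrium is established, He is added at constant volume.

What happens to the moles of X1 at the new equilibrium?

unchanged

At constant volume, adding an inert gas leaves every reacting species' partial pressure unchanged, so Q is unchanged — no shift from this change.
No net shift occurs, so the amount of X1 is unchanged.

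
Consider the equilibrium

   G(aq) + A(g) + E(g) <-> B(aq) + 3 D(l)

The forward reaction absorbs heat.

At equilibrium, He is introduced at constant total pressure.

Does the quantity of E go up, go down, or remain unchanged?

increases

Adding inert gas at constant total pressure expands the volume and lowers every reacting partial pressure. With Δn_gas = 0 − 2 = -2, Q moves away from K toward the side with fewer gas moles, so the system shifts toward the side with more gas moles — to the left.
The net shift is to the left. E is a reactant, so its amount increases.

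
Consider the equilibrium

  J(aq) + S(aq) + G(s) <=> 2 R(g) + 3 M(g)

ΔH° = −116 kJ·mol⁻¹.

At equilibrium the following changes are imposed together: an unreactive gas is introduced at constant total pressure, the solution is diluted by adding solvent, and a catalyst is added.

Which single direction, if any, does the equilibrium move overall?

Adding inert gas at constant total pressure expands the volume and lowers every reacting partial pressure. With Δn_gas = 5 − 0 = +5, Q moves away from K toward the side with fewer gas moles, so the system shifts toward the side with more gas moles — to the right.
Dilution lowers every aqueous concentration by the same factor. Δn_aq = 0 − 2 = -2, so the system shifts toward the side with more dissolved moles — to the left.
A catalyst speeds both forward and reverse rates equally; it changes neither Q nor K — no shift from this change.
The individual effects push in opposite directions; without quantitative information the net direction cannot be determined.

cannot be determined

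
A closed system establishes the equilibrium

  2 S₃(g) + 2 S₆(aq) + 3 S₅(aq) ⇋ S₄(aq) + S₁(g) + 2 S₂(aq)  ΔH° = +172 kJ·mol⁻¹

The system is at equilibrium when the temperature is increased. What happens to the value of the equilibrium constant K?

K depends on temperature via the van 't Hoff relation. The forward reaction is endothermic, so raising T increases K.

increases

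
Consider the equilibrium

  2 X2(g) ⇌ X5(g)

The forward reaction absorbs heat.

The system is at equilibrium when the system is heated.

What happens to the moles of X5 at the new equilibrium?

The forward reaction is endothermic. Raising T favours the endothermic direction — shift to the right.
The net shift is to the right. X5 is a product, so its amount increases.

increases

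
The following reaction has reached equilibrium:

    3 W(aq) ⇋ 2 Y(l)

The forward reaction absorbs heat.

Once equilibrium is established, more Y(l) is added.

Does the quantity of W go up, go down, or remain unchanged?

unchanged

Y is a pure liquid; its activity is 1 regardless of amount, so Q is unaffected — no shift from this change.
No net shift occurs, so the amount of W is unchanged.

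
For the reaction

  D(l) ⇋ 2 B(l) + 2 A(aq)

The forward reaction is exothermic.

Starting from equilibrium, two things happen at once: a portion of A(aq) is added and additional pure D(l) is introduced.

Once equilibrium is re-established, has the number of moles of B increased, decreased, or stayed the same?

Adding A (aq), a product, drives the reaction to the left.
D is a pure liquid; its activity is 1 regardless of amount, so Q is unaffected — no shift from this change.
The net shift is to the left. B is a product, so its amount decreases.

decreases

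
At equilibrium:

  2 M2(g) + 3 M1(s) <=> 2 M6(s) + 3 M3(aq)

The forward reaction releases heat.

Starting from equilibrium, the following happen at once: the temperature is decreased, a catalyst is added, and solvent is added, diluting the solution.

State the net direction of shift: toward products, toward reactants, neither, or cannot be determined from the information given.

The forward reaction is exothermic. Lowering T favours the exothermic direction — shift to the right.
A catalyst speeds both forward and reverse rates equally; it changes neither Q nor K — no shift from this change.
Dilution lowers every aqueous concentration by the same factor. Δn_aq = 3 − 0 = +3, so the system shifts toward the side with more dissolved moles — to the right.
Only the nonzero effect(s) matter; the net shift is to the right.

right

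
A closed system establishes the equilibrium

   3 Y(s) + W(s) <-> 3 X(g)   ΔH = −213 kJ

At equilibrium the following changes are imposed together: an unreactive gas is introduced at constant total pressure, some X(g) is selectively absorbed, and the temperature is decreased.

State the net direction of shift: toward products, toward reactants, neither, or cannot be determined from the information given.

Adding inert gas at constant total pressure expands the volume and lowers every reacting partial pressure. With Δn_gas = 3 − 0 = +3, Q moves away from K toward the side with fewer gas moles, so the system shifts toward the side with more gas moles — to the right.
Removing X (g), a product, drives the reaction to the right.
The forward reaction is exothermic. Lowering T favours the exothermic direction — shift to the right.
All effects act in the same direction — net shift to the right.

right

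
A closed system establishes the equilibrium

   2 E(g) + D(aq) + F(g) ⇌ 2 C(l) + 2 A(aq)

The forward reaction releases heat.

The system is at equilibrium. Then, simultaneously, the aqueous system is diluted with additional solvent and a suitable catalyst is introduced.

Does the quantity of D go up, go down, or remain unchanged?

decreases

Dilution lowers every aqueous concentration by the same factor. Δn_aq = 2 − 1 = +1, so the system shifts toward the side with more dissolved moles — to the right.
A catalyst speeds both forward and reverse rates equally; it changes neither Q nor K — no shift from this change.
The net shift is to the right. D is a reactant, so its amount decreases.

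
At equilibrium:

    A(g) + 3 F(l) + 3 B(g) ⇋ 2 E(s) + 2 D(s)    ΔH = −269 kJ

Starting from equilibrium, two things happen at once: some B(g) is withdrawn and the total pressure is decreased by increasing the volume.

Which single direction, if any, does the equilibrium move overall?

left

Removing B (g), a reactant, drives the reaction to the left.
Gas moles: reactants 4, products 0 (Δn_gas = -4). Expansion shifts the system toward the side with more moles of gas — to the left.
All effects act in the same direction — net shift to the left.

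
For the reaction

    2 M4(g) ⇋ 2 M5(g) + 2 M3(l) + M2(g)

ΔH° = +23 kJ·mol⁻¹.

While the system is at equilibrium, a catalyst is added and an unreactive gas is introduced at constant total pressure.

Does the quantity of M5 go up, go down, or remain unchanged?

A catalyst speeds both forward and reverse rates equally; it changes neither Q nor K — no shift from this change.
Adding inert gas at constant total pressure expands the volume and lowers every reacting partial pressure. With Δn_gas = 3 − 2 = +1, Q moves away from K toward the side with fewer gas moles, so the system shifts toward the side with more gas moles — to the right.
The net shift is to the right. M5 is a product, so its amount increases.

increases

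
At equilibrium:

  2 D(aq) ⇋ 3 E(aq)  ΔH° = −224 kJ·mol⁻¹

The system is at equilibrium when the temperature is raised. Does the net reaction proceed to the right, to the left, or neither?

left

The forward reaction is exothermic. Raising T favours the endothermic direction — shift to the left.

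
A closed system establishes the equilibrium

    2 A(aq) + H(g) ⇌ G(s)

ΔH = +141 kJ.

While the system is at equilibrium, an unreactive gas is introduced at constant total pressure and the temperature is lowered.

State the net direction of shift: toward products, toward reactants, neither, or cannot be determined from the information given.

left

Adding inert gas at constant total pressure expands the volume and lowers every reacting partial pressure. With Δn_gas = 0 − 1 = -1, Q moves away from K toward the side with fewer gas moles, so the system shifts toward the side with more gas moles — to the left.
The forward reaction is endothermic. Lowering T favours the exothermic direction — shift to the left.
All effects act in the same direction — net shift to the left.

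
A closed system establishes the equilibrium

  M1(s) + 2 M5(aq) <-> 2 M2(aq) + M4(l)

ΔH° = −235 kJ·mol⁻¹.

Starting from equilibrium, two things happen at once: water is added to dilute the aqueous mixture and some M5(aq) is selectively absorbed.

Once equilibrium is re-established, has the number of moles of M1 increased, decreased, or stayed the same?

Dilution scales every aqueous concentration by the same factor. Δn_aq = 2 − 2 = 0, so Q is unchanged — no shift.
Removing M5 (aq), a reactant, drives the reaction to the left.
The net shift is to the left. M1 is a reactant, so its amount increases.

increases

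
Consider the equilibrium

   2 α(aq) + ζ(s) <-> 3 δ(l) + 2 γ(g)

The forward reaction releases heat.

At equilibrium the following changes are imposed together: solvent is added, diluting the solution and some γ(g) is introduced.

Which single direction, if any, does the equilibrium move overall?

left

Dilution lowers every aqueous concentration by the same factor. Δn_aq = 0 − 2 = -2, so the system shifts toward the side with more dissolved moles — to the left.
Adding γ (g), a product, drives the reaction to the left.
All effects act in the same direction — net shift to the left.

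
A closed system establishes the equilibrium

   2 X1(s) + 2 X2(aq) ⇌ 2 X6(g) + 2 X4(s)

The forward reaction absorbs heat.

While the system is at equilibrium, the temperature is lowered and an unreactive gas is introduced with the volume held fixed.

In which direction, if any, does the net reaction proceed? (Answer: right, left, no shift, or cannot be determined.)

The forward reaction is endothermic. Lowering T favours the exothermic direction — shift to the left.
At constant volume, adding an inert gas leaves every reacting species' partial pressure unchanged, so Q is unchanged — no shift from this change.
Only the nonzero effect(s) matter; the net shift is to the left.

left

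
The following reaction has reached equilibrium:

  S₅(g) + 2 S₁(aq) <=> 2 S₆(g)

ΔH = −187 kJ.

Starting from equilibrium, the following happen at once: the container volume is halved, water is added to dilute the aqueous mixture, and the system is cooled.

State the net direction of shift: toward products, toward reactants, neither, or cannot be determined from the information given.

cannot be determined

Gas moles: reactants 1, products 2 (Δn_gas = +1). Compression shifts the system toward the side with fewer moles of gas — to the left.
Dilution lowers every aqueous concentration by the same factor. Δn_aq = 0 − 2 = -2, so the system shifts toward the side with more dissolved moles — to the left.
The forward reaction is exothermic. Lowering T favours the exothermic direction — shift to the right.
The individual effects push in opposite directions; without quantitative information the net direction cannot be determined.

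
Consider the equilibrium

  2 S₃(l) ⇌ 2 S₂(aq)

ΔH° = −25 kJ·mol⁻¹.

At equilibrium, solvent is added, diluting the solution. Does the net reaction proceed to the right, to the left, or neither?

Dilution lowers every aqueous concentration by the same factor. Δn_aq = 2 − 0 = +2, so the system shifts toward the side with more dissolved moles — to the right.

right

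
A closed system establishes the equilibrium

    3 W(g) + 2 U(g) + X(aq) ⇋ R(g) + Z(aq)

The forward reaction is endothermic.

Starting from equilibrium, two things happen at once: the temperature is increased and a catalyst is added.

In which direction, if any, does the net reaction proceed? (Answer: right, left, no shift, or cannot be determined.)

The forward reaction is endothermic. Raising T favours the endothermic direction — shift to the right.
A catalyst speeds both forward and reverse rates equally; it changes neither Q nor K — no shift from this change.
Only the nonzero effect(s) matter; the net shift is to the right.

right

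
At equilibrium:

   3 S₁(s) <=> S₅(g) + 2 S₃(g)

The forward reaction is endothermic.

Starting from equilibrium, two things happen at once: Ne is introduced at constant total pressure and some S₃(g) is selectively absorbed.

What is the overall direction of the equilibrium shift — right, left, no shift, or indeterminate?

right

Adding inert gas at constant total pressure expands the volume and lowers every reacting partial pressure. With Δn_gas = 3 − 0 = +3, Q moves away from K toward the side with fewer gas moles, so the system shifts toward the side with more gas moles — to the right.
Removing S₃ (g), a product, drives the reaction to the right.
All effects act in the same direction — net shift to the right.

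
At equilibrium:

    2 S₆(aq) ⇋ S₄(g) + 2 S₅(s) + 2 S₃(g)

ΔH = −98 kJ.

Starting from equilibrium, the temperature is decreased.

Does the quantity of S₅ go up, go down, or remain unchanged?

The forward reaction is exothermic. Lowering T favours the exothermic direction — shift to the right.
The net shift is to the right. S₅ is a product, so its amount increases.

increases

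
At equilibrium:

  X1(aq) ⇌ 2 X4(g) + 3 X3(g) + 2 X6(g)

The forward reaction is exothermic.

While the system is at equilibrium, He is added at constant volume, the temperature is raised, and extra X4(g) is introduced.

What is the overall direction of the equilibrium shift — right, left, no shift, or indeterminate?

left

At constant volume, adding an inert gas leaves every reacting species' partial pressure unchanged, so Q is unchanged — no shift from this change.
The forward reaction is exothermic. Raising T favours the endothermic direction — shift to the left.
Adding X4 (g), a product, drives the reaction to the left.
Only the nonzero effect(s) matter; the net shift is to the left.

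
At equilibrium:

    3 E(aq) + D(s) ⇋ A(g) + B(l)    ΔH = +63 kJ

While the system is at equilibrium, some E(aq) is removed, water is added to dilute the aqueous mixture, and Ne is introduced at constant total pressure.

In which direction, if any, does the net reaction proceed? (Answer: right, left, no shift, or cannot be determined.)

Removing E (aq), a reactant, drives the reaction to the left.
Dilution lowers every aqueous concentration by the same factor. Δn_aq = 0 − 3 = -3, so the system shifts toward the side with more dissolved moles — to the left.
Adding inert gas at constant total pressure expands the volume and lowers every reacting partial pressure. With Δn_gas = 1 − 0 = +1, Q moves away from K toward the side with fewer gas moles, so the system shifts toward the side with more gas moles — to the right.
The individual effects push in opposite directions; without quantitative information the net direction cannot be determined.

cannot be determined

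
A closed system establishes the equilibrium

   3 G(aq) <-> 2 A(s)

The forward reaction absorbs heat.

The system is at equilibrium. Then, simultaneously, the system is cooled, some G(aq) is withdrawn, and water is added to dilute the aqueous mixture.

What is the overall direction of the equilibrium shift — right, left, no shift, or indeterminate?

left

The forward reaction is endothermic. Lowering T favours the exothermic direction — shift to the left.
Removing G (aq), a reactant, drives the reaction to the left.
Dilution lowers every aqueous concentration by the same factor. Δn_aq = 0 − 3 = -3, so the system shifts toward the side with more dissolved moles — to the left.
All effects act in the same direction — net shift to the left.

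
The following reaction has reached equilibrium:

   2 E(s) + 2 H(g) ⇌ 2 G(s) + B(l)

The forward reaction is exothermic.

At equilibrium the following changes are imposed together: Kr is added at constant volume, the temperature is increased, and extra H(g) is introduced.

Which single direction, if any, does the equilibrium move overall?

cannot be determined

At constant volume, adding an inert gas leaves every reacting species' partial pressure unchanged, so Q is unchanged — no shift from this change.
The forward reaction is exothermic. Raising T favours the endothermic direction — shift to the left.
Adding H (g), a reactant, drives the reaction to the right.
The individual effects push in opposite directions; without quantitative information the net direction cannot be determined.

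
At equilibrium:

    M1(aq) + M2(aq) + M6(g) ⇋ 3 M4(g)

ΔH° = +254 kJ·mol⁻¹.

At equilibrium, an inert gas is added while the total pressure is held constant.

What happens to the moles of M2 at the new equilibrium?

Adding inert gas at constant total pressure expands the volume and lowers every reacting partial pressure. With Δn_gas = 3 − 1 = +2, Q moves away from K toward the side with fewer gas moles, so the system shifts toward the side with more gas moles — to the right.
The net shift is to the right. M2 is a reactant, so its amount decreases.

decreases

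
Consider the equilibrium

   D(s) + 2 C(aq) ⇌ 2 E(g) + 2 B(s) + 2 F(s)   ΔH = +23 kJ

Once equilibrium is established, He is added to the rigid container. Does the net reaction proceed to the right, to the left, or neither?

no shift

At constant volume, adding an inert gas leaves every reacting species' partial pressure unchanged, so Q is unchanged — no shift from this change.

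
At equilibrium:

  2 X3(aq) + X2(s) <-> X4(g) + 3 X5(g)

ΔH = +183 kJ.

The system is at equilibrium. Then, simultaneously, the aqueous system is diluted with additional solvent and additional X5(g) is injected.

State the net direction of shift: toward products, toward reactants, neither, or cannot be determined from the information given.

left

Dilution lowers every aqueous concentration by the same factor. Δn_aq = 0 − 2 = -2, so the system shifts toward the side with more dissolved moles — to the left.
Adding X5 (g), a product, drives the reaction to the left.
All effects act in the same direction — net shift to the left.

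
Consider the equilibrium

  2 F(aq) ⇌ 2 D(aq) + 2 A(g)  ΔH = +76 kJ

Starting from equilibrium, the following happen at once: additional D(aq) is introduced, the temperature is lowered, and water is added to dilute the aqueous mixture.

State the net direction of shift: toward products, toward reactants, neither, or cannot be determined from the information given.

Adding D (aq), a product, drives the reaction to the left.
The forward reaction is endothermic. Lowering T favours the exothermic direction — shift to the left.
Dilution scales every aqueous concentration by the same factor. Δn_aq = 2 − 2 = 0, so Q is unchanged — no shift.
Only the nonzero effect(s) matter; the net shift is to the left.

left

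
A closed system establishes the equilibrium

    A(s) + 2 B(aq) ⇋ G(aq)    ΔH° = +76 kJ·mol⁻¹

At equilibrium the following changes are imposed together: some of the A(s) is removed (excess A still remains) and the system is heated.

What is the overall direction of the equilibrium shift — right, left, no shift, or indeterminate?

A is a pure solid; its activity is 1 regardless of amount, so Q is unaffected — no shift from this change.
The forward reaction is endothermic. Raising T favours the endothermic direction — shift to the right.
Only the nonzero effect(s) matter; the net shift is to the right.

right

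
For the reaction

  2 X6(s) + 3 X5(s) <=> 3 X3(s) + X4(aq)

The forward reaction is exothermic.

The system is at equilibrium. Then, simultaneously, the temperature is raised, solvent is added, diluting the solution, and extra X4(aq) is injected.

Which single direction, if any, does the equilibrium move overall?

cannot be determined

The forward reaction is exothermic. Raising T favours the endothermic direction — shift to the left.
Dilution lowers every aqueous concentration by the same factor. Δn_aq = 1 − 0 = +1, so the system shifts toward the side with more dissolved moles — to the right.
Adding X4 (aq), a product, drives the reaction to the left.
The individual effects push in opposite directions; without quantitative information the net direction cannot be determined.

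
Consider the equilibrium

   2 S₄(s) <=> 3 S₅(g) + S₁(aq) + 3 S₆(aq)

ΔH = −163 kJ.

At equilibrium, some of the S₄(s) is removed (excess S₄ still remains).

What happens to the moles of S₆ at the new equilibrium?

S₄ is a pure solid; its activity is 1 regardless of amount, so Q is unaffected — no shift from this change.
No net shift occurs, so the amount of S₆ is unchanged.

unchanged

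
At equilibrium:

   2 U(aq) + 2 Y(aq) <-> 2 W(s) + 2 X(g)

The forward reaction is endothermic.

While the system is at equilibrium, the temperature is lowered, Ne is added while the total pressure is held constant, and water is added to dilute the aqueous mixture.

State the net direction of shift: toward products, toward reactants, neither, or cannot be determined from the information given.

The forward reaction is endothermic. Lowering T favours the exothermic direction — shift to the left.
Adding inert gas at constant total pressure expands the volume and lowers every reacting partial pressure. With Δn_gas = 2 − 0 = +2, Q moves away from K toward the side with fewer gas moles, so the system shifts toward the side with more gas moles — to the right.
Dilution lowers every aqueous concentration by the same factor. Δn_aq = 0 − 4 = -4, so the system shifts toward the side with more dissolved moles — to the left.
The individual effects push in opposite directions; without quantitative information the net direction cannot be determined.

cannot be determined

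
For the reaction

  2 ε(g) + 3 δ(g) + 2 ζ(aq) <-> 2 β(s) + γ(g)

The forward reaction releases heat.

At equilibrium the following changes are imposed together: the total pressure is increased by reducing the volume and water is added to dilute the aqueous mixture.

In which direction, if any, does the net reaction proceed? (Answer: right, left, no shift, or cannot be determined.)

Gas moles: reactants 5, products 1 (Δn_gas = -4). Compression shifts the system toward the side with fewer moles of gas — to the right.
Dilution lowers every aqueous concentration by the same factor. Δn_aq = 0 − 2 = -2, so the system shifts toward the side with more dissolved moles — to the left.
The individual effects push in opposite directions; without quantitative information the net direction cannot be determined.

cannot be determined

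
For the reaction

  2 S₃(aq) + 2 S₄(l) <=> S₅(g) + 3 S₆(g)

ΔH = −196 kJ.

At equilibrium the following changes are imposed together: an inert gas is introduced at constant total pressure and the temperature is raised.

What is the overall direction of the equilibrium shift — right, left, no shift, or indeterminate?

Adding inert gas at constant total pressure expands the volume and lowers every reacting partial pressure. With Δn_gas = 4 − 0 = +4, Q moves away from K toward the side with fewer gas moles, so the system shifts toward the side with more gas moles — to the right.
The forward reaction is exothermic. Raising T favours the endothermic direction — shift to the left.
The individual effects push in opposite directions; without quantitative information the net direction cannot be determined.

cannot be determined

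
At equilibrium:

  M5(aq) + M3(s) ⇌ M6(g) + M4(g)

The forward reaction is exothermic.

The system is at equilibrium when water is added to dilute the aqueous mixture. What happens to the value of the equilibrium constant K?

unchanged

The equilibrium constant depends only on temperature. This perturbation may move the position of equilibrium, but since T is unchanged, K itself is unchanged.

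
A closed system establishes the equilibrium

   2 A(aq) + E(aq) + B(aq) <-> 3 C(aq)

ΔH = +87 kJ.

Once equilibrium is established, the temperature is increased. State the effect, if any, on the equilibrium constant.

K depends on temperature via the van 't Hoff relation. The forward reaction is endothermic, so raising T increases K.

increases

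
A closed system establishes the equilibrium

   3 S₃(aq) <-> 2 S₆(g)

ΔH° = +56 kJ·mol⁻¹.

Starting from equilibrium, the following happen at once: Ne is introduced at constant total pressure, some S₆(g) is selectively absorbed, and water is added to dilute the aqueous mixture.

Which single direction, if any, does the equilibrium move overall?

cannot be determined

Adding inert gas at constant total pressure expands the volume and lowers every reacting partial pressure. With Δn_gas = 2 − 0 = +2, Q moves away from K toward the side with fewer gas moles, so the system shifts toward the side with more gas moles — to the right.
Removing S₆ (g), a product, drives the reaction to the right.
Dilution lowers every aqueous concentration by the same factor. Δn_aq = 0 − 3 = -3, so the system shifts toward the side with more dissolved moles — to the left.
The individual effects push in opposite directions; without quantitative information the net direction cannot be determined.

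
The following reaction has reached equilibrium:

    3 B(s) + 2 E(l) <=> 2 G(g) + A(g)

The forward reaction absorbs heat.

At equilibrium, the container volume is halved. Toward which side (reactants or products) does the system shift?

Gas moles: reactants 0, products 3 (Δn_gas = +3). Compression shifts the system toward the side with fewer moles of gas — to the left.

left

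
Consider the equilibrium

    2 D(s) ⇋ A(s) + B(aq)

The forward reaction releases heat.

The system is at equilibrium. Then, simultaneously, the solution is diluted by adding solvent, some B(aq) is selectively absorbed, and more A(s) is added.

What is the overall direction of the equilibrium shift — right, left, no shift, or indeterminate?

Dilution lowers every aqueous concentration by the same factor. Δn_aq = 1 − 0 = +1, so the system shifts toward the side with more dissolved moles — to the right.
Removing B (aq), a product, drives the reaction to the right.
A is a pure solid; its activity is 1 regardless of amount, so Q is unaffected — no shift from this change.
Only the nonzero effect(s) matter; the net shift is to the right.

right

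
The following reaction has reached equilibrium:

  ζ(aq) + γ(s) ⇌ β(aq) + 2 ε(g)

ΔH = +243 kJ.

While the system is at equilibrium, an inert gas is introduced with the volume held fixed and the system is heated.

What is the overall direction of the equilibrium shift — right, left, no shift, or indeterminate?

right

At constant volume, adding an inert gas leaves every reacting species' partial pressure unchanged, so Q is unchanged — no shift from this change.
The forward reaction is endothermic. Raising T favours the endothermic direction — shift to the right.
Only the nonzero effect(s) matter; the net shift is to the right.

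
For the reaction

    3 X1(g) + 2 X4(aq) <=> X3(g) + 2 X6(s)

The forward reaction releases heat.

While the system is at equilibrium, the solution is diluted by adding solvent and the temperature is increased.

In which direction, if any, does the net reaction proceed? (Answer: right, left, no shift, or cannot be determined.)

left

Dilution lowers every aqueous concentration by the same factor. Δn_aq = 0 − 2 = -2, so the system shifts toward the side with more dissolved moles — to the left.
The forward reaction is exothermic. Raising T favours the endothermic direction — shift to the left.
All effects act in the same direction — net shift to the left.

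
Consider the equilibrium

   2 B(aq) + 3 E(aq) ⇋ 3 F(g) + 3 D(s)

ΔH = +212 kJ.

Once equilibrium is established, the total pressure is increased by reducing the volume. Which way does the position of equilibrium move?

Gas moles: reactants 0, products 3 (Δn_gas = +3). Compression shifts the system toward the side with fewer moles of gas — to the left.

left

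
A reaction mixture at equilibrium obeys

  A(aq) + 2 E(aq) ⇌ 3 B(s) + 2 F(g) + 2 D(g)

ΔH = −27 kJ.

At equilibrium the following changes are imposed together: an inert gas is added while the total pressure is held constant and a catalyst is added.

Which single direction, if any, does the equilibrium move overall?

right

Adding inert gas at constant total pressure expands the volume and lowers every reacting partial pressure. With Δn_gas = 4 − 0 = +4, Q moves away from K toward the side with fewer gas moles, so the system shifts toward the side with more gas moles — to the right.
A catalyst speeds both forward and reverse rates equally; it changes neither Q nor K — no shift from this change.
Only the nonzero effect(s) matter; the net shift is to the right.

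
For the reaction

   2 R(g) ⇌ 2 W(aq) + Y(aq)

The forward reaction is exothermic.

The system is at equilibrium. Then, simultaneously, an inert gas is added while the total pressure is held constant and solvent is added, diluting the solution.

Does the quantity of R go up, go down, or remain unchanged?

cannot be determined

Adding inert gas at constant total pressure expands the volume and lowers every reacting partial pressure. With Δn_gas = 0 − 2 = -2, Q moves away from K toward the side with fewer gas moles, so the system shifts toward the side with more gas moles — to the left.
Dilution lowers every aqueous concentration by the same factor. Δn_aq = 3 − 0 = +3, so the system shifts toward the side with more dissolved moles — to the right.
The two effects oppose each other, so the net shift — and hence the change in R — cannot be determined from the given information.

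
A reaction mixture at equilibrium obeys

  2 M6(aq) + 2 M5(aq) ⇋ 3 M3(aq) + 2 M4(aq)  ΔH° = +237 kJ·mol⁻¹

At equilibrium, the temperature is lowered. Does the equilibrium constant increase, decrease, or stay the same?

K depends on temperature via the van 't Hoff relation. The forward reaction is endothermic, so lowering T decreases K.

decreases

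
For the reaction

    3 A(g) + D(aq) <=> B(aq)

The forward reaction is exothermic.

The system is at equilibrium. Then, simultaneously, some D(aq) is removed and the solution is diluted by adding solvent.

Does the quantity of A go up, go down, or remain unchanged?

increases

Removing D (aq), a reactant, drives the reaction to the left.
Dilution scales every aqueous concentration by the same factor. Δn_aq = 1 − 1 = 0, so Q is unchanged — no shift.
The net shift is to the left. A is a reactant, so its amount increases.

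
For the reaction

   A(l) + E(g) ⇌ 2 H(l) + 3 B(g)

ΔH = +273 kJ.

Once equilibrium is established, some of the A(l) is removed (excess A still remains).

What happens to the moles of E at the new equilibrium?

unchanged

A is a pure liquid; its activity is 1 regardless of amount, so Q is unaffected — no shift from this change.
No net shift occurs, so the amount of E is unchanged.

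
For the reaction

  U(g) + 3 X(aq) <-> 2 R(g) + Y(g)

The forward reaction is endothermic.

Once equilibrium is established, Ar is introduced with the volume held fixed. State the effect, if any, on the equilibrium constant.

The equilibrium constant depends only on temperature. This perturbation changes neither the position of equilibrium nor K.

unchanged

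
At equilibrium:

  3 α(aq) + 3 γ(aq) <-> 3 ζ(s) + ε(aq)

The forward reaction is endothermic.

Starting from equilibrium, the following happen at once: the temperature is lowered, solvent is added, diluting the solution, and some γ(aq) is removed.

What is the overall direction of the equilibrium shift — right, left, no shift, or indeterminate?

left

The forward reaction is endothermic. Lowering T favours the exothermic direction — shift to the left.
Dilution lowers every aqueous concentration by the same factor. Δn_aq = 1 − 6 = -5, so the system shifts toward the side with more dissolved moles — to the left.
Removing γ (aq), a reactant, drives the reaction to the left.
All effects act in the same direction — net shift to the left.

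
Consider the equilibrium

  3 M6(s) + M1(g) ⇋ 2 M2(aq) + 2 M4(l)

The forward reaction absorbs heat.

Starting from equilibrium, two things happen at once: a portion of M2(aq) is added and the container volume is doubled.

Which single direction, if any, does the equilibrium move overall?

left

Adding M2 (aq), a product, drives the reaction to the left.
Gas moles: reactants 1, products 0 (Δn_gas = -1). Expansion shifts the system toward the side with more moles of gas — to the left.
All effects act in the same direction — net shift to the left.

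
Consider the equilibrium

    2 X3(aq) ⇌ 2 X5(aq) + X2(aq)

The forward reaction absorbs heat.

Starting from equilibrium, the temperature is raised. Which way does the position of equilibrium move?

right

The forward reaction is endothermic. Raising T favours the endothermic direction — shift to the right.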